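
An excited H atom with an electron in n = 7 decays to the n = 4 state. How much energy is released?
0.5727 eV

The energy levels are E_n = -13.6057 eV / n².

Energy at n = 7: E_7 = -13.6057 / 7² = -0.2776673 eV
Energy at n = 4: E_4 = -13.6057 / 4² = -0.8503563 eV

For emission (electron falling to lower state), the photon energy is:
E_photon = E_7 - E_4 = |-0.2776673 - (-0.8503563)|
E_photon = 0.5727 eV

This energy is carried away by the emitted photon.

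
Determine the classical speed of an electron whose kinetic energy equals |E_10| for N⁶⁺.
1.5314e+06 m/s (or 0.51081% of c)

The binding energy at n = 10 for N⁶⁺ is:
E_10 = -13.6057 × 7²/10² = -6.6667930 eV
|E_10| = 6.6667930 eV

Convert to Joules:
KE = 6.6667930 eV × (1.602177 × 10⁻¹⁹ J/eV) = 1.068138e-18 J

Using KE = ½mv²:
v = √(2·KE/m_e)
v = √(2 × 1.068138e-18 J / 9.10938 × 10⁻³¹ kg)
v = 1.5314e+06 m/s

This is approximately 0.51081% the speed of light.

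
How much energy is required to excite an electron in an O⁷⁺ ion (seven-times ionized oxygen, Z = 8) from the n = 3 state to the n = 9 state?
86.001 eV

The energy levels of a hydrogen-like atom are E_n = -13.6057 Z² eV / n².

Energy at n = 3: E_3 = -13.6057 × 8² / 3² = -96.751644 eV
Energy at n = 9: E_9 = -13.6057 × 8² / 9² = -10.750183 eV

The excitation energy is the difference:
ΔE = E_9 - E_3
ΔE = -10.750183 - (-96.751644)
ΔE = 86.001 eV

Since this is positive, energy must be absorbed (photon absorption).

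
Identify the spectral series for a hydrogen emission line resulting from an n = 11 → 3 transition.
Paschen series

The spectral series in hydrogen are named based on the final (lower) energy level:
- Lyman series: n_final = 1 (ultraviolet)
- Balmer series: n_final = 2 (visible/near-UV)
- Paschen series: n_final = 3 (infrared)
- Brackett series: n_final = 4 (infrared)
- Pfund series: n_final = 5 (far infrared)

Since this transition ends at n = 3, it belongs to the Paschen series.

For reference, this 11 → 3 line has photon energy
ΔE = 13.6057 eV × (1/3² - 1/11²) = 1.39930064 eV,
corresponding to wavelength λ = hc/ΔE = 1239.84 eV·nm / 1.39930064 eV = 886.0426 nm in the infrared region.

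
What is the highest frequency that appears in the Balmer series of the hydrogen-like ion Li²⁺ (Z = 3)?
7.40215e+15 Hz

The series limit corresponds to the transition from n = ∞ to n = 2.
This is the highest energy (shortest wavelength) transition in the Balmer series.

E_∞ = 0 eV
E_2 = -13.6057 × 3² / 2² = -30.6128250 eV

Energy at series limit:
ΔE = E_∞ - E_2 = 0 - (-30.6128250) = 30.6128250 eV
E = 30.6128250 eV × (1.602177 × 10⁻¹⁹ J/eV) = 4.9047164e-18 J
f = E/h = 4.9047164e-18 J / (6.62607 × 10⁻³⁴ J·s) = 7.40215e+15 Hz

This energy equals the ionization energy from the n = 2 state of Li²⁺.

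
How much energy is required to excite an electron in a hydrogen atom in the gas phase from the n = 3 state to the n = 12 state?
1.417 eV

The energy levels of a hydrogen-like atom are E_n = -13.6057 eV / n².

Energy at n = 3: E_3 = -13.6057 / 3² = -1.511744 eV
Energy at n = 12: E_12 = -13.6057 / 12² = -0.094484 eV

The excitation energy is the difference:
ΔE = E_12 - E_3
ΔE = -0.094484 - (-1.511744)
ΔE = 1.417 eV

Since this is positive, energy must be absorbed (photon absorption).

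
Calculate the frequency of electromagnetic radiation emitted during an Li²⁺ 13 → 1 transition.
2.94e+16 Hz

First, find the transition energy:
E_13 = -13.6057 × 3² / 13² = -0.72456 eV
E_1 = -13.6057 × 3² / 1² = -122.45130 eV
|ΔE| = |E_1 - E_13| = 121.72674 eV

Convert to Joules: E = 121.72674 eV × (1.602177 × 10⁻¹⁹ J/eV) = 1.9503e-17 J

Using E = hf:
f = E/h = 1.9503e-17 J / (6.62607 × 10⁻³⁴ J·s)
f = 2.94e+16 Hz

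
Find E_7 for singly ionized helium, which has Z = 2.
-1.11 eV

For hydrogen-like ions, the energy levels scale with Z²:
E_n = -13.6057 Z² / n² eV

For He⁺ (Z = 2) at n = 7:
E_7 = -13.6057 × 2² / 7²
E_7 = -13.6057 × 4 / 49
E_7 = -54.4228 / 49
E_7 = -1.11 eV

The energy is 4 times more negative than hydrogen at the same n due to the stronger nuclear charge.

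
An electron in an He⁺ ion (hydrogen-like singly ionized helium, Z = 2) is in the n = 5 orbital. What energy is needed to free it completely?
2.1769 eV

The ionization energy is the energy needed to remove the electron completely (n → ∞).

For a hydrogen-like ion with Z = 2, E_n = -13.6057 Z² / n² eV.

At n = 5: E_5 = -13.6057 × 2² / 5² = -2.1769120 eV
At n = ∞: E_∞ = 0 eV

Ionization energy = E_∞ - E_5 = 0 - (-2.1769120) = 2.1769120 eV
Ionization energy ≈ 2.1769 eV

This is also called the binding energy of the electron in state n = 5.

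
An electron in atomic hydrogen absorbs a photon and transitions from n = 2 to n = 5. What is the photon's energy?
2.86 eV

The energy levels of a hydrogen-like atom are E_n = -13.6057 eV / n².

Energy at n = 2: E_2 = -13.6057 / 2² = -3.40143 eV
Energy at n = 5: E_5 = -13.6057 / 5² = -0.54423 eV

The excitation energy is the difference:
ΔE = E_5 - E_2
ΔE = -0.54423 - (-3.40143)
ΔE = 2.86 eV

Since this is positive, energy must be absorbed (photon absorption).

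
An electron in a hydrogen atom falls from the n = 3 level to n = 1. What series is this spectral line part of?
Lyman series

The spectral series in hydrogen are named based on the final (lower) energy level:
- Lyman series: n_final = 1 (ultraviolet)
- Balmer series: n_final = 2 (visible/near-UV)
- Paschen series: n_final = 3 (infrared)
- Brackett series: n_final = 4 (infrared)
- Pfund series: n_final = 5 (far infrared)

Since this transition ends at n = 1, it belongs to the Lyman series.

For reference, this 3 → 1 line has photon energy
ΔE = 13.6057 eV × (1/1² - 1/3²) = 12.09396 eV,
corresponding to wavelength λ = hc/ΔE = 1239.84 eV·nm / 12.09396 eV = 102.52 nm in the ultraviolet region.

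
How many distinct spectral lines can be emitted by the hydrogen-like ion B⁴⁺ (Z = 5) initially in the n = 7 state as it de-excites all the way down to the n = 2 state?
15

The electron can occupy levels n = 2, 3, ..., 7 during de-excitation — that is m = 7 - 2 + 1 = 6 distinct levels.

The number of distinct spectral lines equals the number of ways to choose 2 of these m levels (each pair gives one possible emission transition):

Number of lines = m(m-1)/2 = 6×5/2 = 15

These correspond to all possible transitions between the 6 levels:
7 → 6, 7 → 5, 7 → 4, 7 → 3, 7 → 2, 6 → 5, 6 → 4, 6 → 3...

Each transition produces a photon with a unique energy (and thus wavelength). This count does not depend on Z.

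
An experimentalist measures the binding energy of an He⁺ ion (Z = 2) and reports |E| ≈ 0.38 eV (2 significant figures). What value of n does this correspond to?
n = 12

The exact energy levels follow E_n = -13.6057 Z² / n² eV with Z = 2.

The measured value (-0.38 eV) is reported to only 2 significant figures, so we must test candidate n values and see which one matches to that precision.

Candidate energies:
  n = 10:  E = -13.6057 × 2² / 10² = -0.54423 eV
  n = 11:  E = -13.6057 × 2² / 11² = -0.44978 eV
  n = 12:  E = -13.6057 × 2² / 12² = -0.37794 eV  ← matches
  n = 13:  E = -13.6057 × 2² / 13² = -0.32203 eV
  n = 14:  E = -13.6057 × 2² / 14² = -0.27767 eV

Checking against the measurement of -0.38 eV (2 sig figs), only n = 12 agrees:
E_12 = -0.37794 eV, which rounds to -0.38 eV ✓

Therefore n = 12.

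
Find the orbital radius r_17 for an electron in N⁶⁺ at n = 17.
2.1847 nm (or 21.8475 Å)

The Bohr radius formula is:
r_n = n² a₀ / Z

where a₀ = 0.0529177 nm is the Bohr radius.

For N⁶⁺ (Z = 7) at n = 17:
r_17 = 17² × 0.0529177 nm / 7
r_17 = 289 × 0.0529177 nm / 7
r_17 = 15.29322 nm / 7
r_17 = 2.1847 nm

The electron orbits at approximately 2.1847 nm from the nucleus.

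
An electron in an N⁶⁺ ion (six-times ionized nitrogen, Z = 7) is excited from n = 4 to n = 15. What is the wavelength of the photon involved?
32.03354 nm

First, find the transition energy using E_n = -13.6057 Z² / n² eV:
E_4 = -13.6057 × 7² / 4² = -41.6674563 eV
E_15 = -13.6057 × 7² / 15² = -2.9630191 eV

Photon energy: |ΔE| = |E_15 - E_4| = 38.7044372 eV

Convert to wavelength using E = hc/λ with hc = 1239.84 eV·nm:
λ = hc/E = 1239.84 eV·nm / 38.7044372 eV
λ = 32.03354 nm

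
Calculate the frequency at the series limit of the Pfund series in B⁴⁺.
3.290e+15 Hz

The series limit corresponds to the transition from n = ∞ to n = 5.
This is the highest energy (shortest wavelength) transition in the Pfund series.

E_∞ = 0 eV
E_5 = -13.6057 × 5² / 5² = -13.60570 eV

Energy at series limit:
ΔE = E_∞ - E_5 = 0 - (-13.60570) = 13.60570 eV
E = 13.60570 eV × (1.602177 × 10⁻¹⁹ J/eV) = 2.17987e-18 J
f = E/h = 2.17987e-18 J / (6.62607 × 10⁻³⁴ J·s) = 3.290e+15 Hz

This energy equals the ionization energy from the n = 5 state of B⁴⁺.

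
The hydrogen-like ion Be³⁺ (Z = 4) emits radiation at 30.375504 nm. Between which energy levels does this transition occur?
n = 4 → n = 2

First, find the photon energy from the wavelength (hc = 1239.84 eV·nm):
E = hc/λ = 1239.84 eV·nm / 30.375504 nm = 40.817101 eV

The energy levels of Be³⁺ satisfy E_n = -13.6057 × 4² / n² eV, so an emission n_i → n_f releases
ΔE = 13.6057 × 4² × (1/n_f² − 1/n_i²) eV.

Setting ΔE equal to the photon energy:
1/n_f² − 1/n_i² = 40.817101 / (13.6057 × 4²) = 0.18750000

Since 1/n_i² must be positive, we need 1/n_f² > 0.18750000, i.e. n_f ≤ 2. For each allowed n_f, solve n_i = (1/n_f² − 0.18750000)^(−1/2) and check whether it is a whole number:
  n_f = 1: 1/n_i² = 1.00000000 − 0.18750000 = 0.81250000 → n_i = 1.109  (not an integer) ✗
  n_f = 2: 1/n_i² = 0.25000000 − 0.18750000 = 0.06250000 → n_i = 4.000  → integer, n_i = 4 ✓

Only n_f = 2 gives an integer upper level, n_i = 4.

The transition is from n = 4 to n = 2 (emission).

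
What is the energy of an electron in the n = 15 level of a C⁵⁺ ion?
-2.1769 eV

For hydrogen-like ions, the energy levels scale with Z²:
E_n = -13.6057 Z² / n² eV

For C⁵⁺ (Z = 6) at n = 15:
E_15 = -13.6057 × 6² / 15²
E_15 = -13.6057 × 36 / 225
E_15 = -489.8052 / 225
E_15 = -2.1769 eV

The energy is 36 times more negative than hydrogen at the same n due to the stronger nuclear charge.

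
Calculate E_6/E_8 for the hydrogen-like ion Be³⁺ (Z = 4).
1.7778

Using E_n = -13.6057 Z² / n² eV with Z = 4:

E_6 = -13.6057 × 4² / 6² = -217.6912 / 36 = -6.0469777778 eV
E_8 = -13.6057 × 4² / 8² = -217.6912 / 64 = -3.4014250000 eV

The ratio is:
E_6/E_8 = (-6.0469777778) / (-3.4014250000)
E_6/E_8 = (-217.6912/36) / (-217.6912/64)
E_6/E_8 = 64/36
E_6/E_8 = 1.7778
(Note: the Z² factors cancel in the ratio.)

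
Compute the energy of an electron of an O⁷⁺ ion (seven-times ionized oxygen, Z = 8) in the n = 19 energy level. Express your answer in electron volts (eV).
-2.4121 eV

The energy levels of a hydrogen-like atom are given by:
E_n = -13.6057 Z² / n² eV  (with Z = 8 for O⁷⁺)

For n = 19:
E_19 = -13.6057 × 8² / 19²
E_19 = -13.6057 × 64 / 361
E_19 = -2.4121 eV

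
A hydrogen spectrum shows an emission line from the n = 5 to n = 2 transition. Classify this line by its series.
Balmer series

The spectral series in hydrogen are named based on the final (lower) energy level:
- Lyman series: n_final = 1 (ultraviolet)
- Balmer series: n_final = 2 (visible/near-UV)
- Paschen series: n_final = 3 (infrared)
- Brackett series: n_final = 4 (infrared)
- Pfund series: n_final = 5 (far infrared)

Since this transition ends at n = 2, it belongs to the Balmer series.

For reference, this 5 → 2 line has photon energy
ΔE = 13.6057 eV × (1/2² - 1/5²) = 2.8571970 eV,
corresponding to wavelength λ = hc/ΔE = 1239.84 eV·nm / 2.8571970 eV = 433.936 nm in the visible/near-UV region.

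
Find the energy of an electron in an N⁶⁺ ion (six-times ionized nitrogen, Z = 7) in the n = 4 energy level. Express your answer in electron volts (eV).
-41.67 eV

The energy levels of a hydrogen-like atom are given by:
E_n = -13.6057 Z² / n² eV  (with Z = 7 for N⁶⁺)

For n = 4:
E_4 = -13.6057 × 7² / 4²
E_4 = -13.6057 × 49 / 16
E_4 = -41.67 eV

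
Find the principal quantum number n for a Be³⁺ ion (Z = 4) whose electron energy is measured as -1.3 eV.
n = 13

The exact energy levels follow E_n = -13.6057 Z² / n² eV with Z = 4.

The measured value (-1.3 eV) is reported to only 2 significant figures, so we must test candidate n values and see which one matches to that precision.

Candidate energies:
  n = 11:  E = -13.6057 × 4² / 11² = -1.79910 eV
  n = 12:  E = -13.6057 × 4² / 12² = -1.51174 eV
  n = 13:  E = -13.6057 × 4² / 13² = -1.28811 eV  ← matches
  n = 14:  E = -13.6057 × 4² / 14² = -1.11067 eV
  n = 15:  E = -13.6057 × 4² / 15² = -0.96752 eV

Checking against the measurement of -1.3 eV (2 sig figs), only n = 13 agrees:
E_13 = -1.28811 eV, which rounds to -1.3 eV ✓

Therefore n = 13.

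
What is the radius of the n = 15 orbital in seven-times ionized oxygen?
1.4883 nm (or 14.8831 Å)

The Bohr radius formula is:
r_n = n² a₀ / Z

where a₀ = 0.0529177 nm is the Bohr radius.

For O⁷⁺ (Z = 8) at n = 15:
r_15 = 15² × 0.0529177 nm / 8
r_15 = 225 × 0.0529177 nm / 8
r_15 = 11.90648 nm / 8
r_15 = 1.4883 nm

The electron orbits at approximately 1.4883 nm from the nucleus.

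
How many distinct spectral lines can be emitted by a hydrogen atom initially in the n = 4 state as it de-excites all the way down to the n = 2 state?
3

The electron can occupy levels n = 2, 3, ..., 4 during de-excitation — that is m = 4 - 2 + 1 = 3 distinct levels.

The number of distinct spectral lines equals the number of ways to choose 2 of these m levels (each pair gives one possible emission transition):

Number of lines = m(m-1)/2 = 3×2/2 = 3

These correspond to all possible transitions between the 3 levels:
4 → 3, 4 → 2, 3 → 2

Each transition produces a photon with a unique energy (and thus wavelength). This count does not depend on Z.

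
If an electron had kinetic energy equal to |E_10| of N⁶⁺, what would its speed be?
1.5314e+06 m/s (or 0.510815% of c)

The binding energy at n = 10 for N⁶⁺ is:
E_10 = -13.6057 × 7²/10² = -6.66679300 eV
|E_10| = 6.66679300 eV

Convert to Joules:
KE = 6.66679300 eV × (1.602177 × 10⁻¹⁹ J/eV) = 1.068138e-18 J

Using KE = ½mv²:
v = √(2·KE/m_e)
v = √(2 × 1.068138e-18 J / 9.10938 × 10⁻³¹ kg)
v = 1.5314e+06 m/s

This is approximately 0.510815% the speed of light.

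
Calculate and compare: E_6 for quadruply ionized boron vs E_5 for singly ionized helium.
B⁴⁺ at n = 6 (E = -9.448 eV)

Using E_n = -13.6057 Z² / n² eV:

B⁴⁺ (Z = 5) at n = 6:
E = -13.6057 × 5² / 6² = -13.6057 × 25 / 36 = -9.448403 eV

He⁺ (Z = 2) at n = 5:
E = -13.6057 × 2² / 5² = -13.6057 × 4 / 25 = -2.176912 eV

Since -9.448403 eV < -2.176912 eV,
B⁴⁺ at n = 6 is more tightly bound (requires more energy to ionize).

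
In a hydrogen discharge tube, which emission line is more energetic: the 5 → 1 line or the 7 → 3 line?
5 → 1

Calculate the energy for each transition:

Transition 5 → 1:
ΔE₁ = |E_1 - E_5| = |-13.6057/1² - (-13.6057/5²)|
ΔE₁ = |-13.60570000000 - (-0.54422800000)| = 13.06147200 eV

Transition 7 → 3:
ΔE₂ = |E_3 - E_7| = |-13.6057/3² - (-13.6057/7²)|
ΔE₂ = |-1.51174444444 - (-0.27766734694)| = 1.23407710 eV

Since 13.06147200 eV > 1.23407710 eV, the transition 5 → 1 emits the more energetic photon.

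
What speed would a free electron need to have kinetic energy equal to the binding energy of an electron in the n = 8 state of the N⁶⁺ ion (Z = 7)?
1.9142e+06 m/s (or 0.638519% of c)

The binding energy at n = 8 for N⁶⁺ is:
E_8 = -13.6057 × 7²/8² = -10.41686406 eV
|E_8| = 10.41686406 eV

Convert to Joules:
KE = 10.41686406 eV × (1.602177 × 10⁻¹⁹ J/eV) = 1.668966e-18 J

Using KE = ½mv²:
v = √(2·KE/m_e)
v = √(2 × 1.668966e-18 J / 9.10938 × 10⁻³¹ kg)
v = 1.9142e+06 m/s

This is approximately 0.638519% the speed of light.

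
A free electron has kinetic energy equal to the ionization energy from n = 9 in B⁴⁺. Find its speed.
1.22e+06 m/s (or 0.40541% of c)

The binding energy at n = 9 for B⁴⁺ is:
E_9 = -13.6057 × 5²/9² = -4.1992901 eV
|E_9| = 4.1992901 eV

Convert to Joules:
KE = 4.1992901 eV × (1.602177 × 10⁻¹⁹ J/eV) = 6.7280e-19 J

Using KE = ½mv²:
v = √(2·KE/m_e)
v = √(2 × 6.7280e-19 J / 9.10938 × 10⁻³¹ kg)
v = 1.22e+06 m/s

This is approximately 0.40541% the speed of light.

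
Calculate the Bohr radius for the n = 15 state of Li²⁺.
3.96883 nm (or 39.68829 Å)

The Bohr radius formula is:
r_n = n² a₀ / Z

where a₀ = 0.05291772 nm is the Bohr radius.

For Li²⁺ (Z = 3) at n = 15:
r_15 = 15² × 0.05291772 nm / 3
r_15 = 225 × 0.05291772 nm / 3
r_15 = 11.906487 nm / 3
r_15 = 3.96883 nm

The electron orbits at approximately 3.96883 nm from the nucleus.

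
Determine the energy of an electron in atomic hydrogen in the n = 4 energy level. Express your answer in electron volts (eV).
-0.850356 eV

The energy levels of a hydrogen-like atom are given by:
E_n = -13.6057 eV / n²

For n = 4:
E_4 = -13.6057 eV / 4²
E_4 = -13.6057 eV / 16
E_4 = -0.850356 eV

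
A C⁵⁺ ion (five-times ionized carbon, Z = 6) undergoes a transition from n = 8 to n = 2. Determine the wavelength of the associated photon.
10.80 nm

First, find the transition energy using E_n = -13.6057 Z² / n² eV:
E_8 = -13.6057 × 6² / 8² = -7.6532 eV
E_2 = -13.6057 × 6² / 2² = -122.4513 eV

Photon energy: |ΔE| = |E_2 - E_8| = 114.7981 eV

Convert to wavelength using E = hc/λ with hc = 1239.84 eV·nm:
λ = hc/E = 1239.84 eV·nm / 114.7981 eV
λ = 10.80 nm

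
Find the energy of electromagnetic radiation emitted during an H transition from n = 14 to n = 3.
1.44 eV

The energy levels are E_n = -13.6057 eV / n².

Energy at n = 14: E_14 = -13.6057 / 14² = -0.06942 eV
Energy at n = 3: E_3 = -13.6057 / 3² = -1.51174 eV

For emission (electron falling to lower state), the photon energy is:
E_photon = E_14 - E_3 = |-0.06942 - (-1.51174)|
E_photon = 1.44 eV

This energy is carried away by the emitted photon.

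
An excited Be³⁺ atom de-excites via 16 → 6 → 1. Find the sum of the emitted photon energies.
216.840844 eV

The energy levels of Be³⁺ are E_n = -13.6057 × 4² / n² eV.

First transition (16 → 6):
ΔE₁ = |E_6 - E_16|
ΔE₁ = |-6.046977777778 - (-0.850356250000)| = 5.196621528 eV

Second transition (6 → 1):
ΔE₂ = |E_1 - E_6|
ΔE₂ = |-217.691200000000 - (-6.046977777778)| = 211.644222222 eV

Total energy released:
E_total = ΔE₁ + ΔE₂ = 5.196621528 + 211.644222222 = 216.840844 eV

Note: This equals the direct transition 16 → 1: 216.840844 eV ✓
Energy is conserved regardless of the path taken.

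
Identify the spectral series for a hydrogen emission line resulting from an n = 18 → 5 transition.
Pfund series

The spectral series in hydrogen are named based on the final (lower) energy level:
- Lyman series: n_final = 1 (ultraviolet)
- Balmer series: n_final = 2 (visible/near-UV)
- Paschen series: n_final = 3 (infrared)
- Brackett series: n_final = 4 (infrared)
- Pfund series: n_final = 5 (far infrared)

Since this transition ends at n = 5, it belongs to the Pfund series.

For reference, this 18 → 5 line has photon energy
ΔE = 13.6057 eV × (1/5² - 1/18²) = 0.50223510 eV,
corresponding to wavelength λ = hc/ΔE = 1239.84 eV·nm / 0.50223510 eV = 2468.64 nm in the far infrared region.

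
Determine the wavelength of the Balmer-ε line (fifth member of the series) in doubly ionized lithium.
44.101 nm

The lines of a series are numbered from the longest wavelength (smallest ΔE) outward; the fifth line is the transition from n = n_f + 5 to n_f.
The Balmer series has all transitions ending at n_f = 2.

For Li²⁺ (Z = 3), the fifth line (ε-line) is the jump from n = 7 to n = 2:
E_7 = -13.6057 × 3² / 7² = -2.49901 eV
E_2 = -13.6057 × 3² / 2² = -30.61283 eV
ΔE = E_7 - E_2 = 28.11382 eV

λ = hc/E = 1239.84 eV·nm / 28.11382 eV
λ = 44.101 nm

This is the ε-line of the Balmer series in Li²⁺.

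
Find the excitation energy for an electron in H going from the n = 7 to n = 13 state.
0.197160 eV

The energy levels of a hydrogen-like atom are E_n = -13.6057 eV / n².

Energy at n = 7: E_7 = -13.6057 / 7² = -0.277667347 eV
Energy at n = 13: E_13 = -13.6057 / 13² = -0.080507101 eV

The excitation energy is the difference:
ΔE = E_13 - E_7
ΔE = -0.080507101 - (-0.277667347)
ΔE = 0.197160 eV

Since this is positive, energy must be absorbed (photon absorption).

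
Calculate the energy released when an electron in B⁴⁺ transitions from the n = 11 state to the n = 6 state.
6.637 eV

The energy levels are E_n = -13.6057 Z² eV / n².

Energy at n = 11: E_11 = -13.6057 × 5² / 11² = -2.811095 eV
Energy at n = 6: E_6 = -13.6057 × 5² / 6² = -9.448403 eV

For emission (electron falling to lower state), the photon energy is:
E_photon = E_11 - E_6 = |-2.811095 - (-9.448403)|
E_photon = 6.637 eV

This energy is carried away by the emitted photon.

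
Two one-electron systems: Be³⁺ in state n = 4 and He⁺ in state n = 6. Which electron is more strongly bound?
Be³⁺ at n = 4 (E = -13.61 eV)

Using E_n = -13.6057 Z² / n² eV:

Be³⁺ (Z = 4) at n = 4:
E = -13.6057 × 4² / 4² = -13.6057 × 16 / 16 = -13.60570 eV

He⁺ (Z = 2) at n = 6:
E = -13.6057 × 2² / 6² = -13.6057 × 4 / 36 = -1.51174 eV

Since -13.60570 eV < -1.51174 eV,
Be³⁺ at n = 4 is more tightly bound (requires more energy to ionize).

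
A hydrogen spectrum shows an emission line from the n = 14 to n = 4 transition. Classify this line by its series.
Brackett series

The spectral series in hydrogen are named based on the final (lower) energy level:
- Lyman series: n_final = 1 (ultraviolet)
- Balmer series: n_final = 2 (visible/near-UV)
- Paschen series: n_final = 3 (infrared)
- Brackett series: n_final = 4 (infrared)
- Pfund series: n_final = 5 (far infrared)

Since this transition ends at n = 4, it belongs to the Brackett series.

For reference, this 14 → 4 line has photon energy
ΔE = 13.6057 eV × (1/4² - 1/14²) = 0.78093941327 eV,
corresponding to wavelength λ = hc/ΔE = 1239.84 eV·nm / 0.78093941327 eV = 1587.62636 nm in the infrared region.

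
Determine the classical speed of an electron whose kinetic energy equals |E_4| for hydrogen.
5.4692e+05 m/s (or 0.182% of c)

The binding energy at n = 4 for hydrogen is:
E_4 = -13.6057/4² = -0.85035625 eV
|E_4| = 0.85035625 eV

Convert to Joules:
KE = 0.85035625 eV × (1.602177 × 10⁻¹⁹ J/eV) = 1.362421e-19 J

Using KE = ½mv²:
v = √(2·KE/m_e)
v = √(2 × 1.362421e-19 J / 9.10938 × 10⁻³¹ kg)
v = 5.4692e+05 m/s

This is approximately 0.182% the speed of light.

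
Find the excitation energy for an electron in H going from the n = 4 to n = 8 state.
0.6378 eV

The energy levels of a hydrogen-like atom are E_n = -13.6057 eV / n².

Energy at n = 4: E_4 = -13.6057 / 4² = -0.8503563 eV
Energy at n = 8: E_8 = -13.6057 / 8² = -0.2125891 eV

The excitation energy is the difference:
ΔE = E_8 - E_4
ΔE = -0.2125891 - (-0.8503563)
ΔE = 0.6378 eV

Since this is positive, energy must be absorbed (photon absorption).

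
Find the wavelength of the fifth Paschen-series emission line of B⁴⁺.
38.174 nm

The lines of a series are numbered from the longest wavelength (smallest ΔE) outward; the fifth line is the transition from n = n_f + 5 to n_f.
The Paschen series has all transitions ending at n_f = 3.

For B⁴⁺ (Z = 5), the fifth line (ε-line) is the jump from n = 8 to n = 3:
E_8 = -13.6057 × 5² / 8² = -5.31473 eV
E_3 = -13.6057 × 5² / 3² = -37.79361 eV
ΔE = E_8 - E_3 = 32.47888 eV

λ = hc/E = 1239.84 eV·nm / 32.47888 eV
λ = 38.174 nm

This is the ε-line of the Paschen series in B⁴⁺.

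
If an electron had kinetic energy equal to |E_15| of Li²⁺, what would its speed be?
4.3754e+05 m/s (or 0.146% of c)

The binding energy at n = 15 for Li²⁺ is:
E_15 = -13.6057 × 3²/15² = -0.54422800 eV
|E_15| = 0.54422800 eV

Convert to Joules:
KE = 0.54422800 eV × (1.602177 × 10⁻¹⁹ J/eV) = 8.719496e-20 J

Using KE = ½mv²:
v = √(2·KE/m_e)
v = √(2 × 8.719496e-20 J / 9.10938 × 10⁻³¹ kg)
v = 4.3754e+05 m/s

This is approximately 0.146% the speed of light.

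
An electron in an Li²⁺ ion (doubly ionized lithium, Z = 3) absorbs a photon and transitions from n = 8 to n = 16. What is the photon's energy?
1.43498 eV

The energy levels of a hydrogen-like atom are E_n = -13.6057 Z² eV / n².

Energy at n = 8: E_8 = -13.6057 × 3² / 8² = -1.91330156 eV
Energy at n = 16: E_16 = -13.6057 × 3² / 16² = -0.47832539 eV

The excitation energy is the difference:
ΔE = E_16 - E_8
ΔE = -0.47832539 - (-1.91330156)
ΔE = 1.43498 eV

Since this is positive, energy must be absorbed (photon absorption).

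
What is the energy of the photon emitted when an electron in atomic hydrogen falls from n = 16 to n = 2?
3.348 eV

The energy levels are E_n = -13.6057 eV / n².

Energy at n = 16: E_16 = -13.6057 / 16² = -0.053147 eV
Energy at n = 2: E_2 = -13.6057 / 2² = -3.401425 eV

For emission (electron falling to lower state), the photon energy is:
E_photon = E_16 - E_2 = |-0.053147 - (-3.401425)|
E_photon = 3.348 eV

This energy is carried away by the emitted photon.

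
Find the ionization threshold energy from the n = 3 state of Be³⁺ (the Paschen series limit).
24.1879 eV

The series limit corresponds to the transition from n = ∞ to n = 3.
This is the highest energy (shortest wavelength) transition in the Paschen series.

E_∞ = 0 eV
E_3 = -13.6057 × 4² / 3² = -24.1879 eV

Energy at series limit:
ΔE = E_∞ - E_3 = 0 - (-24.1879) = 24.1879 eV

This energy equals the ionization energy from the n = 3 state of Be³⁺.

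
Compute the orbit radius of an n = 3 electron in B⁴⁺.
0.09525 nm (or 0.95252 Å)

The Bohr radius formula is:
r_n = n² a₀ / Z

where a₀ = 0.05291772 nm is the Bohr radius.

For B⁴⁺ (Z = 5) at n = 3:
r_3 = 3² × 0.05291772 nm / 5
r_3 = 9 × 0.05291772 nm / 5
r_3 = 0.476259 nm / 5
r_3 = 0.09525 nm

The electron orbits at approximately 0.09525 nm from the nucleus.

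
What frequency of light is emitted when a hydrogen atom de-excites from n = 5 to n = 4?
7.4021e+13 Hz

First, find the transition energy:
E_5 = -13.6057 / 5² = -0.54422800 eV
E_4 = -13.6057 / 4² = -0.85035625 eV
|ΔE| = |E_4 - E_5| = 0.30612825 eV

Convert to Joules: E = 0.30612825 eV × (1.602177 × 10⁻¹⁹ J/eV) = 4.904716e-20 J

Using E = hf:
f = E/h = 4.904716e-20 J / (6.62607 × 10⁻³⁴ J·s)
f = 7.4021e+13 Hz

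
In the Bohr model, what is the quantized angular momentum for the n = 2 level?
2.1091e-34 J·s (or 2ℏ)

In the Bohr model, angular momentum is quantized:
L = nℏ

where ℏ = h/(2π) = 1.054572e-34 J·s

For n = 2:
L = 2 × 1.054572e-34 J·s
L = 2.1091e-34 J·s

This can also be written as L = 2ℏ.
The angular momentum is an integer multiple of the reduced Planck constant.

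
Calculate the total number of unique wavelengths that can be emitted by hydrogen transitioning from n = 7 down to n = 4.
6

The electron can occupy levels n = 4, 5, ..., 7 during de-excitation — that is m = 7 - 4 + 1 = 4 distinct levels.

The number of distinct spectral lines equals the number of ways to choose 2 of these m levels (each pair gives one possible emission transition):

Number of lines = m(m-1)/2 = 4×3/2 = 6

These correspond to all possible transitions between the 4 levels:
7 → 6, 7 → 5, 7 → 4, 6 → 5, 6 → 4, 5 → 4

Each transition produces a photon with a unique energy (and thus wavelength). This count does not depend on Z.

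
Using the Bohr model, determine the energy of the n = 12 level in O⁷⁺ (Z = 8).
-6.04698 eV

For hydrogen-like ions, the energy levels scale with Z²:
E_n = -13.6057 Z² / n² eV

For O⁷⁺ (Z = 8) at n = 12:
E_12 = -13.6057 × 8² / 12²
E_12 = -13.6057 × 64 / 144
E_12 = -870.7648 / 144
E_12 = -6.04698 eV

The energy is 64 times more negative than hydrogen at the same n due to the stronger nuclear charge.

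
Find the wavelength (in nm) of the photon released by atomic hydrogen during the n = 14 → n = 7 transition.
5953.5989 nm

First, find the transition energy using E_n = -13.6057 / n² eV:
E_14 = -13.6057 / 14² = -0.0694168367 eV
E_7 = -13.6057 / 7² = -0.2776673469 eV

Photon energy: |ΔE| = |E_7 - E_14| = 0.2082505102 eV

Convert to wavelength using E = hc/λ with hc = 1239.84 eV·nm:
λ = hc/E = 1239.84 eV·nm / 0.2082505102 eV
λ = 5953.5989 nm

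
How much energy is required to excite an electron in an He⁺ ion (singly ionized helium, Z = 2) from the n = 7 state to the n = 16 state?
0.898 eV

The energy levels of a hydrogen-like atom are E_n = -13.6057 Z² eV / n².

Energy at n = 7: E_7 = -13.6057 × 2² / 7² = -1.110669 eV
Energy at n = 16: E_16 = -13.6057 × 2² / 16² = -0.212589 eV

The excitation energy is the difference:
ΔE = E_16 - E_7
ΔE = -0.212589 - (-1.110669)
ΔE = 0.898 eV

Since this is positive, energy must be absorbed (photon absorption).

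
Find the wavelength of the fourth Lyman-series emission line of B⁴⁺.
3.80 nm

The lines of a series are numbered from the longest wavelength (smallest ΔE) outward; the fourth line is the transition from n = n_f + 4 to n_f.
The Lyman series has all transitions ending at n_f = 1.

For B⁴⁺ (Z = 5), the fourth line (δ-line) is the jump from n = 5 to n = 1:
E_5 = -13.6057 × 5² / 5² = -13.6057 eV
E_1 = -13.6057 × 5² / 1² = -340.1425 eV
ΔE = E_5 - E_1 = 326.5368 eV

λ = hc/E = 1239.84 eV·nm / 326.5368 eV
λ = 3.80 nm

This is the δ-line of the Lyman series in B⁴⁺.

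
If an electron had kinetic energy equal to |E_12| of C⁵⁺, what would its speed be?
1.09e+06 m/s (or 0.3649% of c)

The binding energy at n = 12 for C⁵⁺ is:
E_12 = -13.6057 × 6²/12² = -3.401425 eV
|E_12| = 3.401425 eV

Convert to Joules:
KE = 3.401425 eV × (1.602177 × 10⁻¹⁹ J/eV) = 5.4497e-19 J

Using KE = ½mv²:
v = √(2·KE/m_e)
v = √(2 × 5.4497e-19 J / 9.10938 × 10⁻³¹ kg)
v = 1.09e+06 m/s

This is approximately 0.3649% the speed of light.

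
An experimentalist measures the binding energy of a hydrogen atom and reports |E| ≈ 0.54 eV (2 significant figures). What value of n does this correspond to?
n = 5

The exact energy levels follow E_n = -13.6057 eV / n².

The measured value (-0.54 eV) is reported to only 2 significant figures, so we must test candidate n values and see which one matches to that precision.

Candidate energies:
  n = 3:  E = -13.6057/3² = -1.51174 eV
  n = 4:  E = -13.6057/4² = -0.85036 eV
  n = 5:  E = -13.6057/5² = -0.54423 eV  ← matches
  n = 6:  E = -13.6057/6² = -0.37794 eV
  n = 7:  E = -13.6057/7² = -0.27767 eV

Checking against the measurement of -0.54 eV (2 sig figs), only n = 5 agrees:
E_5 = -0.54423 eV, which rounds to -0.54 eV ✓

Therefore n = 5.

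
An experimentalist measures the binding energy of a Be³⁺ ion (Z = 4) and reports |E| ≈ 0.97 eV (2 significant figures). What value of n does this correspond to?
n = 15

The exact energy levels follow E_n = -13.6057 Z² / n² eV with Z = 4.

The measured value (-0.97 eV) is reported to only 2 significant figures, so we must test candidate n values and see which one matches to that precision.

Candidate energies:
  n = 13:  E = -13.6057 × 4² / 13² = -1.28811 eV
  n = 14:  E = -13.6057 × 4² / 14² = -1.11067 eV
  n = 15:  E = -13.6057 × 4² / 15² = -0.96752 eV  ← matches
  n = 16:  E = -13.6057 × 4² / 16² = -0.85036 eV
  n = 17:  E = -13.6057 × 4² / 17² = -0.75326 eV

Checking against the measurement of -0.97 eV (2 sig figs), only n = 15 agrees:
E_15 = -0.96752 eV, which rounds to -0.97 eV ✓

Therefore n = 15.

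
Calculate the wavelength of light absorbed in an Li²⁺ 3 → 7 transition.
111.6300 nm

First, find the transition energy using E_n = -13.6057 Z² / n² eV:
E_3 = -13.6057 × 3² / 3² = -13.6057000 eV
E_7 = -13.6057 × 3² / 7² = -2.4990061 eV

Photon energy: |ΔE| = |E_7 - E_3| = 11.1066939 eV

Convert to wavelength using E = hc/λ with hc = 1239.84 eV·nm:
λ = hc/E = 1239.84 eV·nm / 11.1066939 eV
λ = 111.6300 nm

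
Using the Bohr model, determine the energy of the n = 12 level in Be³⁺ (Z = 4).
-1.512 eV

For hydrogen-like ions, the energy levels scale with Z²:
E_n = -13.6057 Z² / n² eV

For Be³⁺ (Z = 4) at n = 12:
E_12 = -13.6057 × 4² / 12²
E_12 = -13.6057 × 16 / 144
E_12 = -217.6912 / 144
E_12 = -1.512 eV

The energy is 16 times more negative than hydrogen at the same n due to the stronger nuclear charge.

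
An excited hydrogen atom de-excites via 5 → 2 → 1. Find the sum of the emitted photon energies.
13.0615 eV

The energy levels of hydrogen are E_n = -13.6057 / n² eV.

First transition (5 → 2):
ΔE₁ = |E_2 - E_5|
ΔE₁ = |-3.4014250000 - (-0.5442280000)| = 2.8571970 eV

Second transition (2 → 1):
ΔE₂ = |E_1 - E_2|
ΔE₂ = |-13.6057000000 - (-3.4014250000)| = 10.2042750 eV

Total energy released:
E_total = ΔE₁ + ΔE₂ = 2.8571970 + 10.2042750 = 13.0615 eV

Note: This equals the direct transition 5 → 1: 13.0615 eV ✓
Energy is conserved regardless of the path taken.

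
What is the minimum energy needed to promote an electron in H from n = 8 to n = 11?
0.100145 eV

The energy levels of a hydrogen-like atom are E_n = -13.6057 eV / n².

Energy at n = 8: E_8 = -13.6057 / 8² = -0.212589063 eV
Energy at n = 11: E_11 = -13.6057 / 11² = -0.112443802 eV

The excitation energy is the difference:
ΔE = E_11 - E_8
ΔE = -0.112443802 - (-0.212589063)
ΔE = 0.100145 eV

Since this is positive, energy must be absorbed (photon absorption).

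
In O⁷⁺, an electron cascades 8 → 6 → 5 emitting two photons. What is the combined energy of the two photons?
21.225 eV

The energy levels of O⁷⁺ are E_n = -13.6057 × 8² / n² eV.

First transition (8 → 6):
ΔE₁ = |E_6 - E_8|
ΔE₁ = |-24.187911111 - (-13.605700000)| = 10.582211 eV

Second transition (6 → 5):
ΔE₂ = |E_5 - E_6|
ΔE₂ = |-34.830592000 - (-24.187911111)| = 10.642681 eV

Total energy released:
E_total = ΔE₁ + ΔE₂ = 10.582211 + 10.642681 = 21.225 eV

Note: This equals the direct transition 8 → 5: 21.225 eV ✓
Energy is conserved regardless of the path taken.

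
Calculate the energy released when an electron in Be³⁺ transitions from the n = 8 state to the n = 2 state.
51.02138 eV

The energy levels are E_n = -13.6057 Z² eV / n².

Energy at n = 8: E_8 = -13.6057 × 4² / 8² = -3.40142500 eV
Energy at n = 2: E_2 = -13.6057 × 4² / 2² = -54.42280000 eV

For emission (electron falling to lower state), the photon energy is:
E_photon = E_8 - E_2 = |-3.40142500 - (-54.42280000)|
E_photon = 51.02138 eV

This energy is carried away by the emitted photon.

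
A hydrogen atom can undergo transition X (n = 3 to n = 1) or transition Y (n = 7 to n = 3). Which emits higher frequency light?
3 → 1

Calculate the energy for each transition:

Transition 3 → 1:
ΔE₁ = |E_1 - E_3| = |-13.6057/1² - (-13.6057/3²)|
ΔE₁ = |-13.605700000000 - (-1.511744444444)| = 12.093955556 eV

Transition 7 → 3:
ΔE₂ = |E_3 - E_7| = |-13.6057/3² - (-13.6057/7²)|
ΔE₂ = |-1.511744444444 - (-0.277667346939)| = 1.234077098 eV

Since 12.093955556 eV > 1.234077098 eV, the transition 3 → 1 emits the more energetic photon.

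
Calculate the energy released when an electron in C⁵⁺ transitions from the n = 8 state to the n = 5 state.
11.939002 eV

The energy levels are E_n = -13.6057 Z² eV / n².

Energy at n = 8: E_8 = -13.6057 × 6² / 8² = -7.653206250 eV
Energy at n = 5: E_5 = -13.6057 × 6² / 5² = -19.592208000 eV

For emission (electron falling to lower state), the photon energy is:
E_photon = E_8 - E_5 = |-7.653206250 - (-19.592208000)|
E_photon = 11.939002 eV

This energy is carried away by the emitted photon.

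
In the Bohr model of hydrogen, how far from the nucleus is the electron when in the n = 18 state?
17.1453 nm (or 171.4533 Å)

The Bohr radius formula is:
r_n = n² a₀ / Z

where a₀ = 0.0529177 nm is the Bohr radius.

For H (Z = 1) at n = 18:
r_18 = 18² × 0.0529177 nm / 1
r_18 = 324 × 0.0529177 nm / 1
r_18 = 17.14533 nm / 1
r_18 = 17.1453 nm

The electron orbits at approximately 17.1453 nm from the nucleus.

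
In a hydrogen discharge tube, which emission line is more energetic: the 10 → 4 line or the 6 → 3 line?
6 → 3

Calculate the energy for each transition:

Transition 10 → 4:
ΔE₁ = |E_4 - E_10| = |-13.6057/4² - (-13.6057/10²)|
ΔE₁ = |-0.850356250000 - (-0.136057000000)| = 0.714299250 eV

Transition 6 → 3:
ΔE₂ = |E_3 - E_6| = |-13.6057/3² - (-13.6057/6²)|
ΔE₂ = |-1.511744444444 - (-0.377936111111)| = 1.133808333 eV

Since 1.133808333 eV > 0.714299250 eV, the transition 6 → 3 emits the more energetic photon.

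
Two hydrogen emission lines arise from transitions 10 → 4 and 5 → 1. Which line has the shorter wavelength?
5 → 1

Calculate the energy for each transition:

Transition 10 → 4:
ΔE₁ = |E_4 - E_10| = |-13.6057/4² - (-13.6057/10²)|
ΔE₁ = |-0.850356250000 - (-0.136057000000)| = 0.714299250 eV

Transition 5 → 1:
ΔE₂ = |E_1 - E_5| = |-13.6057/1² - (-13.6057/5²)|
ΔE₂ = |-13.605700000000 - (-0.544228000000)| = 13.061472000 eV

Since 13.061472000 eV > 0.714299250 eV, the transition 5 → 1 emits the more energetic photon.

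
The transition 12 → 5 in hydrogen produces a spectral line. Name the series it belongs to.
Pfund series

The spectral series in hydrogen are named based on the final (lower) energy level:
- Lyman series: n_final = 1 (ultraviolet)
- Balmer series: n_final = 2 (visible/near-UV)
- Paschen series: n_final = 3 (infrared)
- Brackett series: n_final = 4 (infrared)
- Pfund series: n_final = 5 (far infrared)

Since this transition ends at n = 5, it belongs to the Pfund series.

For reference, this 12 → 5 line has photon energy
ΔE = 13.6057 eV × (1/5² - 1/12²) = 0.449743972 eV,
corresponding to wavelength λ = hc/ΔE = 1239.84 eV·nm / 0.449743972 eV = 2756.768 nm in the far infrared region.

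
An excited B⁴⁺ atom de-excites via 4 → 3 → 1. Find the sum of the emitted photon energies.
318.884 eV

The energy levels of B⁴⁺ are E_n = -13.6057 × 5² / n² eV.

First transition (4 → 3):
ΔE₁ = |E_3 - E_4|
ΔE₁ = |-37.793611111 - (-21.258906250)| = 16.534705 eV

Second transition (3 → 1):
ΔE₂ = |E_1 - E_3|
ΔE₂ = |-340.142500000 - (-37.793611111)| = 302.348889 eV

Total energy released:
E_total = ΔE₁ + ΔE₂ = 16.534705 + 302.348889 = 318.884 eV

Note: This equals the direct transition 4 → 1: 318.884 eV ✓
Energy is conserved regardless of the path taken.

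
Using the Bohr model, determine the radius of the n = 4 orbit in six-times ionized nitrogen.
0.1210 nm (or 1.2095 Å)

The Bohr radius formula is:
r_n = n² a₀ / Z

where a₀ = 0.0529177 nm is the Bohr radius.

For N⁶⁺ (Z = 7) at n = 4:
r_4 = 4² × 0.0529177 nm / 7
r_4 = 16 × 0.0529177 nm / 7
r_4 = 0.84668 nm / 7
r_4 = 0.1210 nm

The electron orbits at approximately 0.1210 nm from the nucleus.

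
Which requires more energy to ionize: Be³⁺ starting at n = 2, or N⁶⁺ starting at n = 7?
Be³⁺ at n = 2 (E = -54.42280 eV)

Using E_n = -13.6057 Z² / n² eV:

Be³⁺ (Z = 4) at n = 2:
E = -13.6057 × 4² / 2² = -13.6057 × 16 / 4 = -54.42280000 eV

N⁶⁺ (Z = 7) at n = 7:
E = -13.6057 × 7² / 7² = -13.6057 × 49 / 49 = -13.60570000 eV

Since -54.42280000 eV < -13.60570000 eV,
Be³⁺ at n = 2 is more tightly bound (requires more energy to ionize).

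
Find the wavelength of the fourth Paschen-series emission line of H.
1004.66981 nm

The lines of a series are numbered from the longest wavelength (smallest ΔE) outward; the fourth line is the transition from n = n_f + 4 to n_f.
The Paschen series has all transitions ending at n_f = 3.

For H, the fourth line (δ-line) is the jump from n = 7 to n = 3:
E_7 = -13.6057 / 7² = -0.2776673469 eV
E_3 = -13.6057 / 3² = -1.5117444444 eV
ΔE = E_7 - E_3 = 1.2340770975 eV

λ = hc/E = 1239.84 eV·nm / 1.2340770975 eV
λ = 1004.66981 nm

This is the δ-line of the Paschen series in H.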